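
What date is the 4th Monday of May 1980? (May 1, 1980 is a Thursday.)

26 May 1980

May 1980 begins on a Thursday, so the first Monday is May 5 (4 days later).
The 4th Monday is 3 weeks later: 5 + 21 = 26.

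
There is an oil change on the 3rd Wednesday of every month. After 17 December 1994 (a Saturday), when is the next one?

21 December 1994

December 1994 starts on a Thursday; its first Wednesday is the 7th, so the 3rd Wednesday is the 21st — 21 December 1994.
21 December 1994 is after 17 December 1994, so that is the next one.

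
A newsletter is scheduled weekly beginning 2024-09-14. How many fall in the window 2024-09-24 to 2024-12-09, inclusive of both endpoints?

11

Occurrences land 7·i days after 2024-09-14 for i = 0, 1, 2, …
2024-09-24 is 10 days after the start; 10 ÷ 7 = 1 remainder 3; since the remainder is 3, round up to i = 2. First occurrence in the window: #3 on 2024-09-28 (2×7 = 14 days in).
2024-12-09 is 86 days after the start; 86 ÷ 7 = 12 remainder 2. Last occurrence in the window: #13 on 2024-12-07.
Occurrences #3 through #13: 11 in total.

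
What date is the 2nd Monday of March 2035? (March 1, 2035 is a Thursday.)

March 2035 begins on a Thursday, so the first Monday is March 5 (4 days later).
The 2nd Monday is 1 weeks later: 5 + 7 = 12.

12 March 2035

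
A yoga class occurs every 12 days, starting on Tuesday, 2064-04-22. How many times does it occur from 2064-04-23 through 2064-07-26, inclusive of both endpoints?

7

Occurrences land 12·i days after 2064-04-22 for i = 0, 1, 2, …
2064-04-23 is 1 day after the start; 1 ÷ 12 = 0 remainder 1; since the remainder is 1, round up to i = 1. First occurrence in the window: #2 on 2064-05-04 (1×12 = 12 days in).
2064-07-26 is 95 days after the start; 95 ÷ 12 = 7 remainder 11. Last occurrence in the window: #8 on 2064-07-15.
Occurrences #2 through #8: 7 in total.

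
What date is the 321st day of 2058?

Jan has 31 days (321 − 31 = 290 remain).
Feb has 28 days (290 − 28 = 262 remain).
Mar has 31 days (262 − 31 = 231 remain).
Apr has 30 days (231 − 30 = 201 remain).
May has 31 days (201 − 31 = 170 remain).
Jun has 30 days (170 − 30 = 140 remain).
Jul has 31 days (140 − 31 = 109 remain).
Aug has 31 days (109 − 31 = 78 remain).
Sep has 30 days (78 − 30 = 48 remain).
Oct has 31 days (48 − 31 = 17 remain).
17 into Nov → Nov 17.

Nov 17, 2058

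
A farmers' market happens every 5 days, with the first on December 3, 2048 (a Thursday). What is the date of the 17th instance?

The 17th occurrence is 16 intervals after the first: 16 × 5 = 80 days after December 3, 2048.
December has 31 days — 28 days to the end of December leaves 52.
January has 31 days (21 left).
21 days into February → February 21, 2049.

February 21, 2049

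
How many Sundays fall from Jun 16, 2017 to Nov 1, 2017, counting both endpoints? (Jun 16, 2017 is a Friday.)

20

Jun 16, 2017 is a Friday; the first Sunday on or after it is Jun 18, 2017 (2 days later).
From Jun 18, 2017 to Nov 1, 2017: 12 + 31 + 31 + 30 + 31 + 1 = 136 days (rest of Jun, Jul, Aug, Sep, Oct, Nov).
136 ÷ 7 = 19 full weeks with remainder 3, so 19 more Sundays after the first → 20.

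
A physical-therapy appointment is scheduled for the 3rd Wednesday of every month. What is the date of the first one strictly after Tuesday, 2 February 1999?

17 February 1999

February 1999 starts on a Monday; its first Wednesday is the 3rd, so the 3rd Wednesday is the 17th — 17 February 1999.
17 February 1999 is after 2 February 1999, so that is the next one.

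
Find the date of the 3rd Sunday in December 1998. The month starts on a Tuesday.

1998-12-20

December 1998 begins on a Tuesday, so the first Sunday is December 6 (5 days later).
The 3rd Sunday is 2 weeks later: 6 + 14 = 20.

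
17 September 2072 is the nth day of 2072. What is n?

261

Days in months before September: 31 + 29 + 31 + 30 + 31 + 30 + 31 + 31 = 244.
Plus 17 days into September → day 261.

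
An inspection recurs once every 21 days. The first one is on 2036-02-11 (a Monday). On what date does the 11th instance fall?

2036-09-08

The 11th occurrence is 10 intervals after the first: 10 × 21 = 210 days after 2036-02-11.
February has 29 days — 18 days to the end of February leaves 192.
March has 31 days (161 left).
April has 30 days (131 left).
May has 31 days (100 left).
June has 30 days (70 left).
July has 31 days (39 left).
August has 31 days (8 left).
8 days into September → 2036-09-08.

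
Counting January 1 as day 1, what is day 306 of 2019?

Jan has 31 days (306 − 31 = 275 remain).
Feb has 28 days (275 − 28 = 247 remain).
Mar has 31 days (247 − 31 = 216 remain).
Apr has 30 days (216 − 30 = 186 remain).
May has 31 days (186 − 31 = 155 remain).
Jun has 30 days (155 − 30 = 125 remain).
Jul has 31 days (125 − 31 = 94 remain).
Aug has 31 days (94 − 31 = 63 remain).
Sep has 30 days (63 − 30 = 33 remain).
Oct has 31 days (33 − 31 = 2 remain).
2 into Nov → Nov 2.

Nov 2, 2019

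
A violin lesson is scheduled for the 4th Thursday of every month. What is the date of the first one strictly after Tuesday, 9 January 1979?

25 January 1979

January 1979 starts on a Monday; its first Thursday is the 4th, so the 4th Thursday is the 25th — 25 January 1979.
25 January 1979 is after 9 January 1979, so that is the next one.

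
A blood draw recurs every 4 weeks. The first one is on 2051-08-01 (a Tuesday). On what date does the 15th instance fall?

The 15th occurrence is 14 intervals after the first: 14 × 28 = 392 days after 2051-08-01.
August has 31 days — 30 days to the end of August leaves 362.
September has 30 days (332 left).
October has 31 days (301 left).
November has 30 days (271 left).
December has 31 days (240 left).
January has 31 days (209 left).
February has 29 days (180 left).
March has 31 days (149 left).
April has 30 days (119 left).
May has 31 days (88 left).
June has 30 days (58 left).
July has 31 days (27 left).
27 days into August → 2052-08-27.

2052-08-27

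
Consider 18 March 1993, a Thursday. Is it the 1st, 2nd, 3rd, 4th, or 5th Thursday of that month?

3rd

Day 18 falls in week ⌈18/7⌉ of the month.
Days 1–7 hold the 1st Thursday, 8–14 the 2nd, 15–21 the 3rd, 22–28 the 4th, 29–31 the 5th.
18 is in the range for the 3rd.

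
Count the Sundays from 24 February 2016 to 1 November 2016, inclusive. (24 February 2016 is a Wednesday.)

36

24 February 2016 is a Wednesday; the first Sunday on or after it is 28 February 2016 (4 days later).
From 28 February 2016 to 1 November 2016: 1 + 31 + 30 + 31 + 30 + 31 + 31 + 30 + 31 + 1 = 247 days (rest of February, March, April, May, June, July, August, September, October, November).
247 ÷ 7 = 35 full weeks with remainder 2, so 35 more Sundays after the first → 36.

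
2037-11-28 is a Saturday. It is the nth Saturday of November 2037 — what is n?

Day 28 falls in week ⌈28/7⌉ of the month.
Days 1–7 hold the 1st Saturday, 8–14 the 2nd, 15–21 the 3rd, 22–28 the 4th, 29–31 the 5th.
28 is in the range for the 4th.

4th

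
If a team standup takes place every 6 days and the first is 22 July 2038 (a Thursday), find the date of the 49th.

The 49th occurrence is 48 intervals after the first: 48 × 6 = 288 days after 22 July 2038.
July has 31 days — 9 days to the end of July leaves 279.
August has 31 days (248 left).
September has 30 days (218 left).
October has 31 days (187 left).
November has 30 days (157 left).
December has 31 days (126 left).
January has 31 days (95 left).
February has 28 days (67 left).
March has 31 days (36 left).
April has 30 days (6 left).
6 days into May → 6 May 2039.

6 May 2039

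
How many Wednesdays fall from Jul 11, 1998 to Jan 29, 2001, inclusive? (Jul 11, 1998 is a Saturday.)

Jul 11, 1998 is a Saturday; the first Wednesday on or after it is Jul 15, 1998 (4 days later).
From Jul 15, 1998 to Jan 29, 2001: 169 + 365 + 366 + 29 = 929 days (rest of 1998, 1999, 2000, to Jan 29, 2001 in 2001).
929 ÷ 7 = 132 full weeks with remainder 5, so 132 more Wednesdays after the first → 133.

133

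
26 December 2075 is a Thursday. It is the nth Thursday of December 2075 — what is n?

Day 26 falls in week ⌈26/7⌉ of the month.
Days 1–7 hold the 1st Thursday, 8–14 the 2nd, 15–21 the 3rd, 22–28 the 4th, 29–31 the 5th.
26 is in the range for the 4th.

4th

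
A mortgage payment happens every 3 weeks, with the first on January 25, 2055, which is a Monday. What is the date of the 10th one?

August 2, 2055

The 10th occurrence is 9 intervals after the first: 9 × 21 = 189 days after January 25, 2055.
January has 31 days — 6 days to the end of January leaves 183.
February has 28 days (155 left).
March has 31 days (124 left).
April has 30 days (94 left).
May has 31 days (63 left).
June has 30 days (33 left).
July has 31 days (2 left).
2 days into August → August 2, 2055.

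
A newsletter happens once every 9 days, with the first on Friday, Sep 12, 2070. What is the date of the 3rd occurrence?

The 3rd occurrence is 2 intervals after the first: 2 × 9 = 18 days after Sep 12, 2070.
18 days later is Sep 30, 2070.

Sep 30, 2070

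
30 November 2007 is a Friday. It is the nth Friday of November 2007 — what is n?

Day 30 falls in week ⌈30/7⌉ of the month.
Days 1–7 hold the 1st Friday, 8–14 the 2nd, 15–21 the 3rd, 22–28 the 4th, 29–31 the 5th.
30 is in the range for the 5th.

5th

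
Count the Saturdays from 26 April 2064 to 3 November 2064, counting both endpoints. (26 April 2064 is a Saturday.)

26 April 2064 is a Saturday; the first Saturday on or after it is 26 April 2064.
From 26 April 2064 to 3 November 2064: 4 + 31 + 30 + 31 + 31 + 30 + 31 + 3 = 191 days (rest of April, May, June, July, August, September, October, November).
191 ÷ 7 = 27 full weeks with remainder 2, so 27 more Saturdays after the first → 28.

28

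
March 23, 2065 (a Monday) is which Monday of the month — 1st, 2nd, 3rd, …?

Day 23 falls in week ⌈23/7⌉ of the month.
Days 1–7 hold the 1st Monday, 8–14 the 2nd, 15–21 the 3rd, 22–28 the 4th, 29–31 the 5th.
23 is in the range for the 4th.

4th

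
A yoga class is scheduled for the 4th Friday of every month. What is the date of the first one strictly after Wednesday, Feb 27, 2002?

Mar 22, 2002

Feb 2002 starts on a Friday; its first Friday is the 1st, so the 4th Friday is the 22nd — Feb 22, 2002.
That is not after Feb 27, 2002, so look at Mar 2002.
Mar 2002 starts on a Friday; its first Friday is the 1st, so the 4th Friday is the 22nd — Mar 22, 2002.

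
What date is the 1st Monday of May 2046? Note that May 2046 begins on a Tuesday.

May 2046 begins on a Tuesday, so the first Monday is May 7 (6 days later).

May 7, 2046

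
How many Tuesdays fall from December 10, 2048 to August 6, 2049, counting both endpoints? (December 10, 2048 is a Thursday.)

34

December 10, 2048 is a Thursday; the first Tuesday on or after it is December 15, 2048 (5 days later).
From December 15, 2048 to August 6, 2049: 16 + 31 + 28 + 31 + 30 + 31 + 30 + 31 + 6 = 234 days (rest of December, January, February, March, April, May, June, July, August).
234 ÷ 7 = 33 full weeks with remainder 3, so 33 more Tuesdays after the first → 34.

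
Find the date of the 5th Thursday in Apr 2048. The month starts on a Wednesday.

Apr 30, 2048

Apr 2048 begins on a Wednesday, so the first Thursday is Apr 2 (1 day later).
The 5th Thursday is 4 weeks later: 2 + 28 = 30.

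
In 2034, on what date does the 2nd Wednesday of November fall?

2034-11-08

The first Wednesday of November 2034 is November 1.
The 2nd Wednesday is 1 weeks later: 1 + 7 = 8.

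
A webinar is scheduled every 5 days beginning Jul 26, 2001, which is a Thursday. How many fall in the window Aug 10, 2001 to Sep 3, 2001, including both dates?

Occurrences land 5·i days after Jul 26, 2001 for i = 0, 1, 2, …
Aug 10, 2001 is 15 days after the start; 15 ÷ 5 = 3 remainder 0. First occurrence in the window: #4 on Aug 10, 2001 (3×5 = 15 days in).
Sep 3, 2001 is 39 days after the start; 39 ÷ 5 = 7 remainder 4. Last occurrence in the window: #8 on Aug 30, 2001.
Occurrences #4 through #8: 5 in total.

5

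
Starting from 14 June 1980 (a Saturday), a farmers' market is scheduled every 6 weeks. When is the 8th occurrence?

The 8th occurrence is 7 intervals after the first: 7 × 42 = 294 days after 14 June 1980.
June has 30 days — 16 days to the end of June leaves 278.
July has 31 days (247 left).
August has 31 days (216 left).
September has 30 days (186 left).
October has 31 days (155 left).
November has 30 days (125 left).
December has 31 days (94 left).
January has 31 days (63 left).
February has 28 days (35 left).
March has 31 days (4 left).
4 days into April → 4 April 1981.

4 April 1981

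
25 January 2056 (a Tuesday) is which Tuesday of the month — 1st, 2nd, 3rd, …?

Day 25 falls in week ⌈25/7⌉ of the month.
Days 1–7 hold the 1st Tuesday, 8–14 the 2nd, 15–21 the 3rd, 22–28 the 4th, 29–31 the 5th.
25 is in the range for the 4th.

4th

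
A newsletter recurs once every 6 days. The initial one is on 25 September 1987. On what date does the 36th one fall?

The 36th occurrence is 35 intervals after the first: 35 × 6 = 210 days after 25 September 1987.
September has 30 days — 5 days to the end of September leaves 205.
October has 31 days (174 left).
November has 30 days (144 left).
December has 31 days (113 left).
January has 31 days (82 left).
February has 29 days (53 left).
March has 31 days (22 left).
22 days into April → 22 April 1988.

22 April 1988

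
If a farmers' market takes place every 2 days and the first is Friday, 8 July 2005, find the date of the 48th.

The 48th occurrence is 47 intervals after the first: 47 × 2 = 94 days after 8 July 2005.
July has 31 days — 23 days to the end of July leaves 71.
August has 31 days (40 left).
September has 30 days (10 left).
10 days into October → 10 October 2005.

10 October 2005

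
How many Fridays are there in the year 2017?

52

1 January 2017 is a Sunday; the first Friday on or after it is 6 January 2017 (5 days later).
From 6 January 2017 to 31 December 2017: 25 + 28 + 31 + 30 + 31 + 30 + 31 + 31 + 30 + 31 + 30 + 31 = 359 days (rest of January, February, March, April, May, June, July, August, September, October, November, December).
359 ÷ 7 = 51 full weeks with remainder 2, so 51 more Fridays after the first → 52.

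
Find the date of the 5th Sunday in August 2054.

August 30, 2054

August 2054 begins on a Saturday, so the first Sunday is August 2 (1 day later).
The 5th Sunday is 4 weeks later: 2 + 28 = 30.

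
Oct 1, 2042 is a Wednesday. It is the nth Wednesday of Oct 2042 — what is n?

1st

Day 1 falls in week ⌈1/7⌉ of the month.
Days 1–7 hold the 1st Wednesday, 8–14 the 2nd, 15–21 the 3rd, 22–28 the 4th, 29–31 the 5th.
1 is in the range for the 1st.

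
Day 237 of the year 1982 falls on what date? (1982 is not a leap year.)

January has 31 days (237 − 31 = 206 remain).
February has 28 days (206 − 28 = 178 remain).
March has 31 days (178 − 31 = 147 remain).
April has 30 days (147 − 30 = 117 remain).
May has 31 days (117 − 31 = 86 remain).
June has 30 days (86 − 30 = 56 remain).
July has 31 days (56 − 31 = 25 remain).
25 into August → August 25.

1982-08-25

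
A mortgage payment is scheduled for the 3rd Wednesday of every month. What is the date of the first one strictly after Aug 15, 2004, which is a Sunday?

Aug 18, 2004

Aug 2004 starts on a Sunday; its first Wednesday is the 4th, so the 3rd Wednesday is the 18th — Aug 18, 2004.
Aug 18, 2004 is after Aug 15, 2004, so that is the next one.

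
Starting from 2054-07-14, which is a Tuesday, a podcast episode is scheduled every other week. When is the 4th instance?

2054-08-25

The 4th occurrence is 3 intervals after the first: 3 × 14 = 42 days after 2054-07-14.
July has 31 days — 17 days to the end of July leaves 25.
25 days into August → 2054-08-25.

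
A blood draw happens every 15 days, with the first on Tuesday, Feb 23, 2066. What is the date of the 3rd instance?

The 3rd occurrence is 2 intervals after the first: 2 × 15 = 30 days after Feb 23, 2066.
Feb has 28 days — 5 days to the end of Feb leaves 25.
25 days into Mar → Mar 25, 2066.

Mar 25, 2066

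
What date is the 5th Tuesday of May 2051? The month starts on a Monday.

May 2051 begins on a Monday, so the first Tuesday is May 2 (1 day later).
The 5th Tuesday is 4 weeks later: 2 + 28 = 30.

2051-05-30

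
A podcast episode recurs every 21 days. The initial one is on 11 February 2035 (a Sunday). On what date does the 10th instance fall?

The 10th occurrence is 9 intervals after the first: 9 × 21 = 189 days after 11 February 2035.
February has 28 days — 17 days to the end of February leaves 172.
March has 31 days (141 left).
April has 30 days (111 left).
May has 31 days (80 left).
June has 30 days (50 left).
July has 31 days (19 left).
19 days into August → 19 August 2035.

19 August 2035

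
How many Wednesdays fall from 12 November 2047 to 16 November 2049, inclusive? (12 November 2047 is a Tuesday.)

105

12 November 2047 is a Tuesday; the first Wednesday on or after it is 13 November 2047 (1 day later).
From 13 November 2047 to 16 November 2049: 48 + 366 + 320 = 734 days (rest of 2047, 2048, to 16 November 2049 in 2049).
734 ÷ 7 = 104 full weeks with remainder 6, so 104 more Wednesdays after the first → 105.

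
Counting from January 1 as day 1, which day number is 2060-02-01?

32

Days in months before February: 31 = 31.
Plus 1 day into February → day 32.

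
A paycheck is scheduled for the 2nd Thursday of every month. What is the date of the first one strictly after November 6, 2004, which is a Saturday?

November 2004 starts on a Monday; its first Thursday is the 4th, so the 2nd Thursday is the 11th — November 11, 2004.
November 11, 2004 is after November 6, 2004, so that is the next one.

November 11, 2004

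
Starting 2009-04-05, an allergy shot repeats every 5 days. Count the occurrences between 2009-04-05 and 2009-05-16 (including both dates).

9

Occurrences land 5·i days after 2009-04-05 for i = 0, 1, 2, …
The window opens on the start date, so the first occurrence inside is #1 on 2009-04-05.
2009-05-16 is 41 days after the start; 41 ÷ 5 = 8 remainder 1. Last occurrence in the window: #9 on 2009-05-15.
Occurrences #1 through #9: 9 in total.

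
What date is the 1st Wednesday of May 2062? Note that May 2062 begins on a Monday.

May 2062 begins on a Monday, so the first Wednesday is May 3 (2 days later).

May 3, 2062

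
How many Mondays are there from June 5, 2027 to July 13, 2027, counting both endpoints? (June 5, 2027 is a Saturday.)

6

June 5, 2027 is a Saturday; the first Monday on or after it is June 7, 2027 (2 days later).
From June 7, 2027 to July 13, 2027: 23 + 13 = 36 days (rest of June, July).
36 ÷ 7 = 5 full weeks with remainder 1, so 5 more Mondays after the first → 6.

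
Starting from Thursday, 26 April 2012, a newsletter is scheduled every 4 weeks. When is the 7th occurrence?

The 7th occurrence is 6 intervals after the first: 6 × 28 = 168 days after 26 April 2012.
April has 30 days — 4 days to the end of April leaves 164.
May has 31 days (133 left).
June has 30 days (103 left).
July has 31 days (72 left).
August has 31 days (41 left).
September has 30 days (11 left).
11 days into October → 11 October 2012.

11 October 2012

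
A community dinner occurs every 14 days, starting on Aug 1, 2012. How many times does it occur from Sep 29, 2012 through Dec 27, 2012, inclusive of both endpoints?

6

Occurrences land 14·i days after Aug 1, 2012 for i = 0, 1, 2, …
Sep 29, 2012 is 59 days after the start; 59 ÷ 14 = 4 remainder 3; since the remainder is 3, round up to i = 5. First occurrence in the window: #6 on Oct 10, 2012 (5×14 = 70 days in).
Dec 27, 2012 is 148 days after the start; 148 ÷ 14 = 10 remainder 8. Last occurrence in the window: #11 on Dec 19, 2012.
Occurrences #6 through #11: 6 in total.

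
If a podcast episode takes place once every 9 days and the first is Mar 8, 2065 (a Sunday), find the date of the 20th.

The 20th occurrence is 19 intervals after the first: 19 × 9 = 171 days after Mar 8, 2065.
Mar has 31 days — 23 days to the end of Mar leaves 148.
Apr has 30 days (118 left).
May has 31 days (87 left).
Jun has 30 days (57 left).
Jul has 31 days (26 left).
26 days into Aug → Aug 26, 2065.

Aug 26, 2065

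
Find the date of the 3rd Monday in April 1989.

April 1989 begins on a Saturday, so the first Monday is April 3 (2 days later).
The 3rd Monday is 2 weeks later: 3 + 14 = 17.

April 17, 1989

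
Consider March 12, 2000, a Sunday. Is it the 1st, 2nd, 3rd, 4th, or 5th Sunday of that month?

Day 12 falls in week ⌈12/7⌉ of the month.
Days 1–7 hold the 1st Sunday, 8–14 the 2nd, 15–21 the 3rd, 22–28 the 4th, 29–31 the 5th.
12 is in the range for the 2nd.

2nd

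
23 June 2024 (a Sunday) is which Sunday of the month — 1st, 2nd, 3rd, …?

Day 23 falls in week ⌈23/7⌉ of the month.
Days 1–7 hold the 1st Sunday, 8–14 the 2nd, 15–21 the 3rd, 22–28 the 4th, 29–31 the 5th.
23 is in the range for the 4th.

4th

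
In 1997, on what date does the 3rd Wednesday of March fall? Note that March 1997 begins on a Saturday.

March 19, 1997

March 1997 begins on a Saturday, so the first Wednesday is March 5 (4 days later).
The 3rd Wednesday is 2 weeks later: 5 + 14 = 19.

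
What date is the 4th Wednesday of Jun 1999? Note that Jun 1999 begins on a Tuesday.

Jun 23, 1999

Jun 1999 begins on a Tuesday, so the first Wednesday is Jun 2 (1 day later).
The 4th Wednesday is 3 weeks later: 2 + 21 = 23.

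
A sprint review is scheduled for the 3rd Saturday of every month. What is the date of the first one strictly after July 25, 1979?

July 1979 starts on a Sunday; its first Saturday is the 7th, so the 3rd Saturday is the 21st — July 21, 1979.
That is not after July 25, 1979, so look at August 1979.
August 1979 starts on a Wednesday; its first Saturday is the 4th, so the 3rd Saturday is the 18th — August 18, 1979.

August 18, 1979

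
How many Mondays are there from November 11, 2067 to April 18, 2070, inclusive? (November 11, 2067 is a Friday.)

127

November 11, 2067 is a Friday; the first Monday on or after it is November 14, 2067 (3 days later).
From November 14, 2067 to April 18, 2070: 47 + 366 + 365 + 108 = 886 days (rest of 2067, 2068, 2069, to April 18, 2070 in 2070).
886 ÷ 7 = 126 full weeks with remainder 4, so 126 more Mondays after the first → 127.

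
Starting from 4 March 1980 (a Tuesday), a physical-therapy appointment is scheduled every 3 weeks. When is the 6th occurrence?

The 6th occurrence is 5 intervals after the first: 5 × 21 = 105 days after 4 March 1980.
March has 31 days — 27 days to the end of March leaves 78.
April has 30 days (48 left).
May has 31 days (17 left).
17 days into June → 17 June 1980.

17 June 1980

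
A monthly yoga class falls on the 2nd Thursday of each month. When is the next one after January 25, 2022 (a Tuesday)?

January 2022 starts on a Saturday; its first Thursday is the 6th, so the 2nd Thursday is the 13th — January 13, 2022.
That is not after January 25, 2022, so look at February 2022.
February 2022 starts on a Tuesday; its first Thursday is the 3rd, so the 2nd Thursday is the 10th — February 10, 2022.

February 10, 2022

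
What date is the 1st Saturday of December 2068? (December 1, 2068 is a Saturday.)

December 2068 begins on a Saturday, so the first Saturday is December 1.

December 1, 2068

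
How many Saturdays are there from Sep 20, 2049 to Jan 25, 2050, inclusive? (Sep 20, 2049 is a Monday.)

18

Sep 20, 2049 is a Monday; the first Saturday on or after it is Sep 25, 2049 (5 days later).
From Sep 25, 2049 to Jan 25, 2050: 5 + 31 + 30 + 31 + 25 = 122 days (rest of Sep, Oct, Nov, Dec, Jan).
122 ÷ 7 = 17 full weeks with remainder 3, so 17 more Saturdays after the first → 18.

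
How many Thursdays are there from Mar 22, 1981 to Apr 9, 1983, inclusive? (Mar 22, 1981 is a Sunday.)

107

Mar 22, 1981 is a Sunday; the first Thursday on or after it is Mar 26, 1981 (4 days later).
From Mar 26, 1981 to Apr 9, 1983: 280 + 365 + 99 = 744 days (rest of 1981, 1982, to Apr 9, 1983 in 1983).
744 ÷ 7 = 106 full weeks with remainder 2, so 106 more Thursdays after the first → 107.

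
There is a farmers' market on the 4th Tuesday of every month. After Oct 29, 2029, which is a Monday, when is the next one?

Nov 27, 2029

Oct 2029 starts on a Monday; its first Tuesday is the 2nd, so the 4th Tuesday is the 23rd — Oct 23, 2029.
That is not after Oct 29, 2029, so look at Nov 2029.
Nov 2029 starts on a Thursday; its first Tuesday is the 6th, so the 4th Tuesday is the 27th — Nov 27, 2029.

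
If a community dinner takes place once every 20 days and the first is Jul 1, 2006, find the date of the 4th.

Aug 30, 2006

The 4th occurrence is 3 intervals after the first: 3 × 20 = 60 days after Jul 1, 2006.
Jul has 31 days — 30 days to the end of Jul leaves 30.
30 days into Aug → Aug 30, 2006.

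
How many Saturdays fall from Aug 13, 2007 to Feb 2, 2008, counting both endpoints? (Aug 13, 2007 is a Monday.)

Aug 13, 2007 is a Monday; the first Saturday on or after it is Aug 18, 2007 (5 days later).
From Aug 18, 2007 to Feb 2, 2008: 13 + 30 + 31 + 30 + 31 + 31 + 2 = 168 days (rest of Aug, Sep, Oct, Nov, Dec, Jan, Feb).
168 ÷ 7 = 24 full weeks with remainder 0, so 24 more Saturdays after the first → 25.

25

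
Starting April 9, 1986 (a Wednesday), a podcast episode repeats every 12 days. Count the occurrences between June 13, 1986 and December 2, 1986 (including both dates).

Occurrences land 12·i days after April 9, 1986 for i = 0, 1, 2, …
June 13, 1986 is 65 days after the start; 65 ÷ 12 = 5 remainder 5; since the remainder is 5, round up to i = 6. First occurrence in the window: #7 on June 20, 1986 (6×12 = 72 days in).
December 2, 1986 is 237 days after the start; 237 ÷ 12 = 19 remainder 9. Last occurrence in the window: #20 on November 23, 1986.
Occurrences #7 through #20: 14 in total.

14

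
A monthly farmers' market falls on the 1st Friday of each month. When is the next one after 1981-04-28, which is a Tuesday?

April 1981 starts on a Wednesday, so its 1st Friday is 1981-04-03 (2 days in).
That is not after 1981-04-28, so look at May 1981.
May 1981 starts on a Friday, so its 1st Friday is 1981-05-01.

1981-05-01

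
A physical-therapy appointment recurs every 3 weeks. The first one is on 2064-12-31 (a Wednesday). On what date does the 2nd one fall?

The 2nd occurrence is 1 interval after the first: 1 × 21 = 21 days after 2064-12-31.
December has 31 days — 0 days to the end of December leaves 21.
21 days into January → 2065-01-21.

2065-01-21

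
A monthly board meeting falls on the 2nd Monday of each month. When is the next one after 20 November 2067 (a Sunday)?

12 December 2067

November 2067 starts on a Tuesday; its first Monday is the 7th, so the 2nd Monday is the 14th — 14 November 2067.
That is not after 20 November 2067, so look at December 2067.
December 2067 starts on a Thursday; its first Monday is the 5th, so the 2nd Monday is the 12th — 12 December 2067.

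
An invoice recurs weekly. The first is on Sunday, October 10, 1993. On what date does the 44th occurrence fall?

August 7, 1994

The 44th occurrence is 43 intervals after the first: 43 × 7 = 301 days after October 10, 1993.
October has 31 days — 21 days to the end of October leaves 280.
November has 30 days (250 left).
December has 31 days (219 left).
January has 31 days (188 left).
February has 28 days (160 left).
March has 31 days (129 left).
April has 30 days (99 left).
May has 31 days (68 left).
June has 30 days (38 left).
July has 31 days (7 left).
7 days into August → August 7, 1994.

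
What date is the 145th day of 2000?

May 24, 2000

Jan has 31 days (145 − 31 = 114 remain).
Feb has 29 days (114 − 29 = 85 remain).
Mar has 31 days (85 − 31 = 54 remain).
Apr has 30 days (54 − 30 = 24 remain).
24 into May → May 24.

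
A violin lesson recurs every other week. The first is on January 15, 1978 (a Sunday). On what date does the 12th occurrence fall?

The 12th occurrence is 11 intervals after the first: 11 × 14 = 154 days after January 15, 1978.
January has 31 days — 16 days to the end of January leaves 138.
February has 28 days (110 left).
March has 31 days (79 left).
April has 30 days (49 left).
May has 31 days (18 left).
18 days into June → June 18, 1978.

June 18, 1978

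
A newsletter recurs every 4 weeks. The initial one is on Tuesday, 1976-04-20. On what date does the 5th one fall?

1976-08-10

The 5th occurrence is 4 intervals after the first: 4 × 28 = 112 days after 1976-04-20.
April has 30 days — 10 days to the end of April leaves 102.
May has 31 days (71 left).
June has 30 days (41 left).
July has 31 days (10 left).
10 days into August → 1976-08-10.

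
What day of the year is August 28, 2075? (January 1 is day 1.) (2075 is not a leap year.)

240

Days in months before August: 31 + 28 + 31 + 30 + 31 + 30 + 31 = 212.
Plus 28 days into August → day 240.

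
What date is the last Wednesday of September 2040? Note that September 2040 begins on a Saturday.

September 2040 begins on a Saturday, so the first Wednesday is September 5 (4 days later).
September 2040 has 30 days. Adding weeks: 5, 12, 19, 26 — the last one ≤ 30 is the 26th.

2040-09-26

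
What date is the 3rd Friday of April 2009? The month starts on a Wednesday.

April 2009 begins on a Wednesday, so the first Friday is April 3 (2 days later).
The 3rd Friday is 2 weeks later: 3 + 14 = 17.

2009-04-17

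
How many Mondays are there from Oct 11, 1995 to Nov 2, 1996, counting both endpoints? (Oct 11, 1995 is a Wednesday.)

Oct 11, 1995 is a Wednesday; the first Monday on or after it is Oct 16, 1995 (5 days later).
From Oct 16, 1995 to Nov 2, 1996: 76 + 307 = 383 days (rest of 1995, to Nov 2, 1996 in 1996).
383 ÷ 7 = 54 full weeks with remainder 5, so 54 more Mondays after the first → 55.

55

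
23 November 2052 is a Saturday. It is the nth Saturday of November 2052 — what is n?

4th

Day 23 falls in week ⌈23/7⌉ of the month.
Days 1–7 hold the 1st Saturday, 8–14 the 2nd, 15–21 the 3rd, 22–28 the 4th, 29–31 the 5th.
23 is in the range for the 4th.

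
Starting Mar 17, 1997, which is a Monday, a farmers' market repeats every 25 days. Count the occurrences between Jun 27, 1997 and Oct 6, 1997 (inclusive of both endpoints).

4

Occurrences land 25·i days after Mar 17, 1997 for i = 0, 1, 2, …
Jun 27, 1997 is 102 days after the start; 102 ÷ 25 = 4 remainder 2; since the remainder is 2, round up to i = 5. First occurrence in the window: #6 on Jul 20, 1997 (5×25 = 125 days in).
Oct 6, 1997 is 203 days after the start; 203 ÷ 25 = 8 remainder 3. Last occurrence in the window: #9 on Oct 3, 1997.
Occurrences #6 through #9: 4 in total.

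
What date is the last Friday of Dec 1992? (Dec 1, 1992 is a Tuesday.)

Dec 1992 begins on a Tuesday, so the first Friday is Dec 4 (3 days later).
Dec 1992 has 31 days. Adding weeks: 4, 11, 18, 25 — the last one ≤ 31 is the 25th.

Dec 25, 1992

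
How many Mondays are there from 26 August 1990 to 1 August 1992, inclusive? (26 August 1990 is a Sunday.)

26 August 1990 is a Sunday; the first Monday on or after it is 27 August 1990 (1 day later).
From 27 August 1990 to 1 August 1992: 126 + 365 + 214 = 705 days (rest of 1990, 1991, to 1 August 1992 in 1992).
705 ÷ 7 = 100 full weeks with remainder 5, so 100 more Mondays after the first → 101.

101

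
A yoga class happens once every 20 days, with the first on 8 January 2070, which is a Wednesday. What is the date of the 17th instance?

24 November 2070

The 17th occurrence is 16 intervals after the first: 16 × 20 = 320 days after 8 January 2070.
January has 31 days — 23 days to the end of January leaves 297.
February has 28 days (269 left).
March has 31 days (238 left).
April has 30 days (208 left).
May has 31 days (177 left).
June has 30 days (147 left).
July has 31 days (116 left).
August has 31 days (85 left).
September has 30 days (55 left).
October has 31 days (24 left).
24 days into November → 24 November 2070.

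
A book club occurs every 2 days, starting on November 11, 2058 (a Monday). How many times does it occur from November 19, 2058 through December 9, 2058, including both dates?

Occurrences land 2·i days after November 11, 2058 for i = 0, 1, 2, …
November 19, 2058 is 8 days after the start; 8 ÷ 2 = 4 remainder 0. First occurrence in the window: #5 on November 19, 2058 (4×2 = 8 days in).
December 9, 2058 is 28 days after the start; 28 ÷ 2 = 14 remainder 0. Last occurrence in the window: #15 on December 9, 2058.
Occurrences #5 through #15: 11 in total.

11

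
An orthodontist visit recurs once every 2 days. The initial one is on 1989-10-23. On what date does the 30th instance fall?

1989-12-20

The 30th occurrence is 29 intervals after the first: 29 × 2 = 58 days after 1989-10-23.
October has 31 days — 8 days to the end of October leaves 50.
November has 30 days (20 left).
20 days into December → 1989-12-20.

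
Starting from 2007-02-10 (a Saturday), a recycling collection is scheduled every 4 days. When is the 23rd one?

2007-05-09

The 23rd occurrence is 22 intervals after the first: 22 × 4 = 88 days after 2007-02-10.
February has 28 days — 18 days to the end of February leaves 70.
March has 31 days (39 left).
April has 30 days (9 left).
9 days into May → 2007-05-09.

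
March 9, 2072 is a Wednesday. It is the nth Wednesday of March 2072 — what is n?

Day 9 falls in week ⌈9/7⌉ of the month.
Days 1–7 hold the 1st Wednesday, 8–14 the 2nd, 15–21 the 3rd, 22–28 the 4th, 29–31 the 5th.
9 is in the range for the 2nd.

2nd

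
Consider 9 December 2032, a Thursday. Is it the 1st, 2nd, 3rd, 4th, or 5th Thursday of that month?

Day 9 falls in week ⌈9/7⌉ of the month.
Days 1–7 hold the 1st Thursday, 8–14 the 2nd, 15–21 the 3rd, 22–28 the 4th, 29–31 the 5th.
9 is in the range for the 2nd.

2nd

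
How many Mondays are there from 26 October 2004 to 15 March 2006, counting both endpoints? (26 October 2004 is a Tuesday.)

26 October 2004 is a Tuesday; the first Monday on or after it is 1 November 2004 (6 days later).
From 1 November 2004 to 15 March 2006: 60 + 365 + 74 = 499 days (rest of 2004, 2005, to 15 March 2006 in 2006).
499 ÷ 7 = 71 full weeks with remainder 2, so 71 more Mondays after the first → 72.

72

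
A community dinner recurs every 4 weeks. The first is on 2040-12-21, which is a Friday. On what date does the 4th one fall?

2041-03-15

The 4th occurrence is 3 intervals after the first: 3 × 28 = 84 days after 2040-12-21.
December has 31 days — 10 days to the end of December leaves 74.
January has 31 days (43 left).
February has 28 days (15 left).
15 days into March → 2041-03-15.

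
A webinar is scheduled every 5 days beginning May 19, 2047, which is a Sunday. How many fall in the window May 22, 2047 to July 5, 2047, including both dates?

Occurrences land 5·i days after May 19, 2047 for i = 0, 1, 2, …
May 22, 2047 is 3 days after the start; 3 ÷ 5 = 0 remainder 3; since the remainder is 3, round up to i = 1. First occurrence in the window: #2 on May 24, 2047 (1×5 = 5 days in).
July 5, 2047 is 47 days after the start; 47 ÷ 5 = 9 remainder 2. Last occurrence in the window: #10 on July 3, 2047.
Occurrences #2 through #10: 9 in total.

9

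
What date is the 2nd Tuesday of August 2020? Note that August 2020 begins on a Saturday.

2020-08-11

August 2020 begins on a Saturday, so the first Tuesday is August 4 (3 days later).
The 2nd Tuesday is 1 weeks later: 4 + 7 = 11.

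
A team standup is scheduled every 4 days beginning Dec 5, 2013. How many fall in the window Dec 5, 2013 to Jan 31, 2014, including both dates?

Occurrences land 4·i days after Dec 5, 2013 for i = 0, 1, 2, …
The window opens on the start date, so the first occurrence inside is #1 on Dec 5, 2013.
Jan 31, 2014 is 57 days after the start; 57 ÷ 4 = 14 remainder 1. Last occurrence in the window: #15 on Jan 30, 2014.
Occurrences #1 through #15: 15 in total.

15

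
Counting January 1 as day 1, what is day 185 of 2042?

January has 31 days (185 − 31 = 154 remain).
February has 28 days (154 − 28 = 126 remain).
March has 31 days (126 − 31 = 95 remain).
April has 30 days (95 − 30 = 65 remain).
May has 31 days (65 − 31 = 34 remain).
June has 30 days (34 − 30 = 4 remain).
4 into July → July 4.

4 July 2042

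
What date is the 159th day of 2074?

January has 31 days (159 − 31 = 128 remain).
February has 28 days (128 − 28 = 100 remain).
March has 31 days (100 − 31 = 69 remain).
April has 30 days (69 − 30 = 39 remain).
May has 31 days (39 − 31 = 8 remain).
8 into June → June 8.

2074-06-08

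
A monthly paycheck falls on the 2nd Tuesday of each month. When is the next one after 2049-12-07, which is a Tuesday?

2049-12-14

December 2049 starts on a Wednesday; its first Tuesday is the 7th, so the 2nd Tuesday is the 14th — 2049-12-14.
2049-12-14 is after 2049-12-07, so that is the next one.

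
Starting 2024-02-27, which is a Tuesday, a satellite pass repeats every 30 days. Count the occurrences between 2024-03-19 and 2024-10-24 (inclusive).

8

Occurrences land 30·i days after 2024-02-27 for i = 0, 1, 2, …
2024-03-19 is 21 days after the start; 21 ÷ 30 = 0 remainder 21; since the remainder is 21, round up to i = 1. First occurrence in the window: #2 on 2024-03-28 (1×30 = 30 days in).
2024-10-24 is 240 days after the start; 240 ÷ 30 = 8 remainder 0. Last occurrence in the window: #9 on 2024-10-24.
Occurrences #2 through #9: 8 in total.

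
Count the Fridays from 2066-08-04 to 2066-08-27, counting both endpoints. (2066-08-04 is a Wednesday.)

2066-08-04 is a Wednesday; the first Friday on or after it is 2066-08-06 (2 days later).
From 2066-08-06 to 2066-08-27 is 27 − 6 = 21 days.
21 ÷ 7 = 3 full weeks with remainder 0, so 3 more Fridays after the first → 4.

4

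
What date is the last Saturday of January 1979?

27 January 1979

The first Saturday of January 1979 is January 6.
January 1979 has 31 days. Adding weeks: 6, 13, 20, 27 — the last one ≤ 31 is the 27th.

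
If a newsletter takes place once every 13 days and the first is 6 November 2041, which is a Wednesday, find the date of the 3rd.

2 December 2041

The 3rd occurrence is 2 intervals after the first: 2 × 13 = 26 days after 6 November 2041.
November has 30 days — 24 days to the end of November leaves 2.
2 days into December → 2 December 2041.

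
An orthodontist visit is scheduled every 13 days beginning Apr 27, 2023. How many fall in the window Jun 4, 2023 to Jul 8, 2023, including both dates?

Occurrences land 13·i days after Apr 27, 2023 for i = 0, 1, 2, …
Jun 4, 2023 is 38 days after the start; 38 ÷ 13 = 2 remainder 12; since the remainder is 12, round up to i = 3. First occurrence in the window: #4 on Jun 5, 2023 (3×13 = 39 days in).
Jul 8, 2023 is 72 days after the start; 72 ÷ 13 = 5 remainder 7. Last occurrence in the window: #6 on Jul 1, 2023.
Occurrences #4 through #6: 3 in total.

3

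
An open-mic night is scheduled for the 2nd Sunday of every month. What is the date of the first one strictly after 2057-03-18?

2057-04-08

March 2057 starts on a Thursday; its first Sunday is the 4th, so the 2nd Sunday is the 11th — 2057-03-11.
That is not after 2057-03-18, so look at April 2057.
April 2057 starts on a Sunday; its first Sunday is the 1st, so the 2nd Sunday is the 8th — 2057-04-08.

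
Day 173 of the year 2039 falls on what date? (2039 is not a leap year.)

22 June 2039

January has 31 days (173 − 31 = 142 remain).
February has 28 days (142 − 28 = 114 remain).
March has 31 days (114 − 31 = 83 remain).
April has 30 days (83 − 30 = 53 remain).
May has 31 days (53 − 31 = 22 remain).
22 into June → June 22.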